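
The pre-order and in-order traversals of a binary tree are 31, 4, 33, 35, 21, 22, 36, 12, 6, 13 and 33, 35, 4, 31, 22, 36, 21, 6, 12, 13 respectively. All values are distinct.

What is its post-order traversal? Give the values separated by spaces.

The first element of pre-order is the root; it splits in-order into left and right subtrees.
Root 31: left subtree has 3 nodes {33, 35, 4}, right has 6 {22, 36, 21, 6, 12, 13}.
  Root 4: left subtree has 2 nodes {33, 35}, right has 0 { }.
    Root 33: left subtree has 0 nodes { }, right has 1 {35}.
  Root 21: left subtree has 2 nodes {22, 36}, right has 3 {6, 12, 13}.
    Root 22: left subtree has 0 nodes { }, right has 1 {36}.
    Root 12: left subtree has 1 node {6}, right has 1 {13}.

35 33 4 36 22 6 13 12 21 31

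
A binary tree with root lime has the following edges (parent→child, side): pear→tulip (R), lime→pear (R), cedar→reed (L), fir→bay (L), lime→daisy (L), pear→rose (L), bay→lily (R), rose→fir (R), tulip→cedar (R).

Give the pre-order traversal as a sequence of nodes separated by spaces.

Pre-order visits the node, then its left subtree, then its right subtree.
Visit lime.
At lime: go left to daisy.
  daisy is a leaf — visit daisy.
At lime: go right to pear.
  Visit pear.
  At pear: go left to rose.
    Visit rose.
    At rose: no left child.
    At rose: go right to fir.
      Visit fir.
      At fir: go left to bay.
        Visit bay.
        At bay: no left child.
        At bay: go right to lily.
          lily is a leaf — visit lily.
      At fir: no right child.
  At pear: go right to tulip.
    Visit tulip.
    At tulip: no left child.
    At tulip: go right to cedar.
      Visit cedar.
      At cedar: go left to reed.
        reed is a leaf — visit reed.
      At cedar: no right child.

lime daisy pear rose fir bay lily tulip cedar reed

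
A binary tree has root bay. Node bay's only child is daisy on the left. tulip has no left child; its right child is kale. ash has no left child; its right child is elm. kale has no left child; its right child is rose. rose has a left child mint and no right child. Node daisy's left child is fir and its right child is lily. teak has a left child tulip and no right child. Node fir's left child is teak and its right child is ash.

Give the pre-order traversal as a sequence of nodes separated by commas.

bay, daisy, fir, teak, tulip, kale, rose, mint, ash, elm, lily

Pre-order visits the node, then its left subtree, then its right subtree.
Visit bay.
At bay: go left to daisy.
  Visit daisy.
  At daisy: go left to fir.
    Visit fir.
    At fir: go left to teak.
      Visit teak.
      At teak: go left to tulip.
        Visit tulip.
        At tulip: no left child.
        At tulip: go right to kale.
          Visit kale.
          At kale: no left child.
          At kale: go right to rose.
            Visit rose.
            At rose: go left to mint.
              mint is a leaf — visit mint.
            At rose: no right child.
      At teak: no right child.
    At fir: go right to ash.
      Visit ash.
      At ash: no left child.
      At ash: go right to elm.
        elm is a leaf — visit elm.
  At daisy: go right to lily.
    lily is a leaf — visit lily.
At bay: no right child.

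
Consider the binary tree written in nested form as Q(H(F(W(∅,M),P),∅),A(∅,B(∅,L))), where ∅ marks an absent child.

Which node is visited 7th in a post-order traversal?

B

Post-order visits the left subtree, then the right subtree, then the node.
At Q: go left to H.
  At H: go left to F.
    At F: go left to W.
      At W: no left child.
      At W: go right to M.
        M is a leaf — visit M.
      Visit W.
    At F: go right to P.
      P is a leaf — visit P.
    Visit F.
  At H: no right child.
  Visit H.
At Q: go right to A.
  At A: no left child.
  At A: go right to B.
    At B: no left child.
    At B: go right to L.
      L is a leaf — visit L.
    Visit B.
  Visit A.
Visit Q.
Full post-order sequence: M, W, P, F, H, L, B, A, Q.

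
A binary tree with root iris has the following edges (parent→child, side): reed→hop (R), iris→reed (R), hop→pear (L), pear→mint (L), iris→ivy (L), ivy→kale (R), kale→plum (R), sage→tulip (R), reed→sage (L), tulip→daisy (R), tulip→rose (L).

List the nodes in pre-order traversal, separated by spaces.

iris ivy kale plum reed sage tulip rose daisy hop pear mint

Pre-order visits the node, then its left subtree, then its right subtree.
Visit iris.
At iris: go left to ivy.
  Visit ivy.
  At ivy: no left child.
  At ivy: go right to kale.
    Visit kale.
    At kale: no left child.
    At kale: go right to plum.
      plum is a leaf — visit plum.
At iris: go right to reed.
  Visit reed.
  At reed: go left to sage.
    Visit sage.
    At sage: no left child.
    At sage: go right to tulip.
      Visit tulip.
      At tulip: go left to rose.
        rose is a leaf — visit rose.
      At tulip: go right to daisy.
        daisy is a leaf — visit daisy.
  At reed: go right to hop.
    Visit hop.
    At hop: go left to pear.
      Visit pear.
      At pear: go left to mint.
        mint is a leaf — visit mint.
      At pear: no right child.
    At hop: no right child.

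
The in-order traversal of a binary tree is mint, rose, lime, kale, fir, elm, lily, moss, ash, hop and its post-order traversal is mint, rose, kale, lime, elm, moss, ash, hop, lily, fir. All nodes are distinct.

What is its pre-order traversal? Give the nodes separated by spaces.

fir lime rose mint kale lily elm hop ash moss

The last element of post-order is the root; it splits in-order into left and right subtrees.
Root fir: left subtree has 4 nodes {mint, rose, lime, kale}, right has 5 {elm, lily, moss, ash, hop}.
  Root lime: left subtree has 2 nodes {mint, rose}, right has 1 {kale}.
    Root rose: left subtree has 1 node {mint}, right has 0 { }.
  Root lily: left subtree has 1 node {elm}, right has 3 {moss, ash, hop}.
    Root hop: left subtree has 2 nodes {moss, ash}, right has 0 { }.
      Root ash: left subtree has 1 node {moss}, right has 0 { }.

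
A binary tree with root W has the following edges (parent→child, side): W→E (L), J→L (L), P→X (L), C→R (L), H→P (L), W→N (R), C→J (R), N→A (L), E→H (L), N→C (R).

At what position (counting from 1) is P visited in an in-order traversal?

In-order visits the left subtree, then the node, then the right subtree.
At W: go left to E.
  At E: go left to H.
    At H: go left to P.
      At P: go left to X.
        X is a leaf — visit X.
      Visit P.
      At P: no right child.
    Visit H.
    At H: no right child.
  Visit E.
  At E: no right child.
Visit W.
At W: go right to N.
  At N: go left to A.
    A is a leaf — visit A.
  Visit N.
  At N: go right to C.
    At C: go left to R.
      R is a leaf — visit R.
    Visit C.
    At C: go right to J.
      At J: go left to L.
        L is a leaf — visit L.
      Visit J.
      At J: no right child.
Full in-order sequence: X, P, H, E, W, A, N, R, C, L, J.

2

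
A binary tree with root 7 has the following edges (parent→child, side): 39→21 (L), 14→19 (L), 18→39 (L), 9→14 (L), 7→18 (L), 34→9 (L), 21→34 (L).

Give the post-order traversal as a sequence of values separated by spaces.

Post-order visits the left subtree, then the right subtree, then the node.
At 7: go left to 18.
  At 18: go left to 39.
    At 39: go left to 21.
      At 21: go left to 34.
        At 34: go left to 9.
          At 9: go left to 14.
            At 14: go left to 19.
              19 is a leaf — visit 19.
            At 14: no right child.
            Visit 14.
          At 9: no right child.
          Visit 9.
        At 34: no right child.
        Visit 34.
      At 21: no right child.
      Visit 21.
    At 39: no right child.
    Visit 39.
  At 18: no right child.
  Visit 18.
At 7: no right child.
Visit 7.

19 14 9 34 21 39 18 7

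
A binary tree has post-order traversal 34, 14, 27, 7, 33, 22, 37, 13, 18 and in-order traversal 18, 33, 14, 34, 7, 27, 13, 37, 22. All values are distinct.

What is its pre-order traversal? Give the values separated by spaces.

The last element of post-order is the root; it splits in-order into left and right subtrees.
Root 18: left subtree has 0 nodes { }, right has 8 {33, 14, 34, 7, 27, 13, 37, 22}.
  Root 13: left subtree has 5 nodes {33, 14, 34, 7, 27}, right has 2 {37, 22}.
    Root 33: left subtree has 0 nodes { }, right has 4 {14, 34, 7, 27}.
      Root 7: left subtree has 2 nodes {14, 34}, right has 1 {27}.
        Root 14: left subtree has 0 nodes { }, right has 1 {34}.
    Root 37: left subtree has 0 nodes { }, right has 1 {22}.

18 13 33 7 14 34 27 37 22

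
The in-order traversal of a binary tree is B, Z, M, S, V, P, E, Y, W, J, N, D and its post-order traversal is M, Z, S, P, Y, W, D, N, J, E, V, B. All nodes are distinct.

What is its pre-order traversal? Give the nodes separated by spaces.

The last element of post-order is the root; it splits in-order into left and right subtrees.
Root B: left subtree has 0 nodes { }, right has 11 {Z, M, S, V, P, E, Y, W, J, N, D}.
  Root V: left subtree has 3 nodes {Z, M, S}, right has 7 {P, E, Y, W, J, N, D}.
    Root S: left subtree has 2 nodes {Z, M}, right has 0 { }.
      Root Z: left subtree has 0 nodes { }, right has 1 {M}.
    Root E: left subtree has 1 node {P}, right has 5 {Y, W, J, N, D}.
      Root J: left subtree has 2 nodes {Y, W}, right has 2 {N, D}.
        Root W: left subtree has 1 node {Y}, right has 0 { }.
        Root N: left subtree has 0 nodes { }, right has 1 {D}.

B V S Z M E P J W Y N D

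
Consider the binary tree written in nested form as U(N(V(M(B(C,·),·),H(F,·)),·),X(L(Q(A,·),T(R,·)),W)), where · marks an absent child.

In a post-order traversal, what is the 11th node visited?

Post-order visits the left subtree, then the right subtree, then the node.
At U: go left to N.
  At N: go left to V.
    At V: go left to M.
      At M: go left to B.
        At B: go left to C.
          C is a leaf — visit C.
        At B: no right child.
        Visit B.
      At M: no right child.
      Visit M.
    At V: go right to H.
      At H: go left to F.
        F is a leaf — visit F.
      At H: no right child.
      Visit H.
    Visit V.
  At N: no right child.
  Visit N.
At U: go right to X.
  At X: go left to L.
    At L: go left to Q.
      At Q: go left to A.
        A is a leaf — visit A.
      At Q: no right child.
      Visit Q.
    At L: go right to T.
      At T: go left to R.
        R is a leaf — visit R.
      At T: no right child.
      Visit T.
    Visit L.
  At X: go right to W.
    W is a leaf — visit W.
  Visit X.
Visit U.
Full post-order sequence: C, B, M, F, H, V, N, A, Q, R, T, L, W, X, U.

T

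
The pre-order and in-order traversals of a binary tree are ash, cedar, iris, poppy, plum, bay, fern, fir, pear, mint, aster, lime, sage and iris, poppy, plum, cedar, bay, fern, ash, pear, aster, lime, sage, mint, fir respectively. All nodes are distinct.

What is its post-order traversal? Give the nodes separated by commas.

plum, poppy, iris, fern, bay, cedar, sage, lime, aster, mint, pear, fir, ash

The first element of pre-order is the root; it splits in-order into left and right subtrees.
Root ash: left subtree has 6 nodes {iris, poppy, plum, cedar, bay, fern}, right has 6 {pear, aster, lime, sage, mint, fir}.
  Root cedar: left subtree has 3 nodes {iris, poppy, plum}, right has 2 {bay, fern}.
    Root iris: left subtree has 0 nodes { }, right has 2 {poppy, plum}.
      Root poppy: left subtree has 0 nodes { }, right has 1 {plum}.
    Root bay: left subtree has 0 nodes { }, right has 1 {fern}.
  Root fir: left subtree has 5 nodes {pear, aster, lime, sage, mint}, right has 0 { }.
    Root pear: left subtree has 0 nodes { }, right has 4 {aster, lime, sage, mint}.
      Root mint: left subtree has 3 nodes {aster, lime, sage}, right has 0 { }.
        Root aster: left subtree has 0 nodes { }, right has 2 {lime, sage}.
          Root lime: left subtree has 0 nodes { }, right has 1 {sage}.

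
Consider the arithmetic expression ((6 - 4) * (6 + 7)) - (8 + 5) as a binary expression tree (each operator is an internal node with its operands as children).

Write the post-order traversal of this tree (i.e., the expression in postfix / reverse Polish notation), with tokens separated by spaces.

6 4 - 6 7 + * 8 5 + -

Post-order on an expression tree gives postfix notation: for each operator, emit left operand, right operand, then the operator.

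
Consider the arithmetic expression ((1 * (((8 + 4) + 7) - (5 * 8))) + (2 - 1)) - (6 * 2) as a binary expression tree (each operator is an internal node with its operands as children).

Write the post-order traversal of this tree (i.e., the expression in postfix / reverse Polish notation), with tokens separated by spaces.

Post-order on an expression tree gives postfix notation: for each operator, emit left operand, right operand, then the operator.

1 8 4 + 7 + 5 8 * - * 2 1 - + 6 2 * -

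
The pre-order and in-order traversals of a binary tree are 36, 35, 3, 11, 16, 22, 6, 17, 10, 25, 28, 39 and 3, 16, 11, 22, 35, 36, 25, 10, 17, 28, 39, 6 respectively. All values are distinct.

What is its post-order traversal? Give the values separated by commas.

The first element of pre-order is the root; it splits in-order into left and right subtrees.
Root 36: left subtree has 5 nodes {3, 16, 11, 22, 35}, right has 6 {25, 10, 17, 28, 39, 6}.
  Root 35: left subtree has 4 nodes {3, 16, 11, 22}, right has 0 { }.
    Root 3: left subtree has 0 nodes { }, right has 3 {16, 11, 22}.
      Root 11: left subtree has 1 node {16}, right has 1 {22}.
  Root 6: left subtree has 5 nodes {25, 10, 17, 28, 39}, right has 0 { }.
    Root 17: left subtree has 2 nodes {25, 10}, right has 2 {28, 39}.
      Root 10: left subtree has 1 node {25}, right has 0 { }.
      Root 28: left subtree has 0 nodes { }, right has 1 {39}.

16, 22, 11, 3, 35, 25, 10, 39, 28, 17, 6, 36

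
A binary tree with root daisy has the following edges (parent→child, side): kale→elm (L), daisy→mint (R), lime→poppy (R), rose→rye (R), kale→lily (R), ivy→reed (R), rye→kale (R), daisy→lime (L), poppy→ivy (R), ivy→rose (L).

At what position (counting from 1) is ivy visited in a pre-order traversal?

4

Pre-order visits the node, then its left subtree, then its right subtree.
Visit daisy.
At daisy: go left to lime.
  Visit lime.
  At lime: no left child.
  At lime: go right to poppy.
    Visit poppy.
    At poppy: no left child.
    At poppy: go right to ivy.
      Visit ivy.
      At ivy: go left to rose.
        Visit rose.
        At rose: no left child.
        At rose: go right to rye.
          Visit rye.
          At rye: no left child.
          At rye: go right to kale.
            Visit kale.
            At kale: go left to elm.
              elm is a leaf — visit elm.
            At kale: go right to lily.
              lily is a leaf — visit lily.
      At ivy: go right to reed.
        reed is a leaf — visit reed.
At daisy: go right to mint.
  mint is a leaf — visit mint.
Full pre-order sequence: daisy, lime, poppy, ivy, rose, rye, kale, elm, lily, reed, mint.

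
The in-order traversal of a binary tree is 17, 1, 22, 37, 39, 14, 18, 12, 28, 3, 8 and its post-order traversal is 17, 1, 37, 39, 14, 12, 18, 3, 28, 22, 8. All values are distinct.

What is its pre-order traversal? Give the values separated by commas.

8, 22, 1, 17, 28, 18, 14, 39, 37, 12, 3

The last element of post-order is the root; it splits in-order into left and right subtrees.
Root 8: left subtree has 10 nodes {17, 1, 22, 37, 39, 14, 18, 12, 28, 3}, right has 0 { }.
  Root 22: left subtree has 2 nodes {17, 1}, right has 7 {37, 39, 14, 18, 12, 28, 3}.
    Root 1: left subtree has 1 node {17}, right has 0 { }.
    Root 28: left subtree has 5 nodes {37, 39, 14, 18, 12}, right has 1 {3}.
      Root 18: left subtree has 3 nodes {37, 39, 14}, right has 1 {12}.
        Root 14: left subtree has 2 nodes {37, 39}, right has 0 { }.
          Root 39: left subtree has 1 node {37}, right has 0 { }.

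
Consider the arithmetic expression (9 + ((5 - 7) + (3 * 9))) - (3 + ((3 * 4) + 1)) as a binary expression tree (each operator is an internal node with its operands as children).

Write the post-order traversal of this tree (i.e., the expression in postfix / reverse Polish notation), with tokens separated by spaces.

Post-order on an expression tree gives postfix notation: for each operator, emit left operand, right operand, then the operator.

9 5 7 - 3 9 * + + 3 3 4 * 1 + + -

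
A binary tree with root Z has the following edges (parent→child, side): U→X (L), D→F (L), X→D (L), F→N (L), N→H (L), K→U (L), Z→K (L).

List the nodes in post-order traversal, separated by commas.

Post-order visits the left subtree, then the right subtree, then the node.
At Z: go left to K.
  At K: go left to U.
    At U: go left to X.
      At X: go left to D.
        At D: go left to F.
          At F: go left to N.
            At N: go left to H.
              H is a leaf — visit H.
            At N: no right child.
            Visit N.
          At F: no right child.
          Visit F.
        At D: no right child.
        Visit D.
      At X: no right child.
      Visit X.
    At U: no right child.
    Visit U.
  At K: no right child.
  Visit K.
At Z: no right child.
Visit Z.

H, N, F, D, X, U, K, Z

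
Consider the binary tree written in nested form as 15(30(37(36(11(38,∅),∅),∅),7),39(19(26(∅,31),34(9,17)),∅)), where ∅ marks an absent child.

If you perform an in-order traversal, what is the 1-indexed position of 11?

2

In-order visits the left subtree, then the node, then the right subtree.
At 15: go left to 30.
  At 30: go left to 37.
    At 37: go left to 36.
      At 36: go left to 11.
        At 11: go left to 38.
          38 is a leaf — visit 38.
        Visit 11.
        At 11: no right child.
      Visit 36.
      At 36: no right child.
    Visit 37.
    At 37: no right child.
  Visit 30.
  At 30: go right to 7.
    7 is a leaf — visit 7.
Visit 15.
At 15: go right to 39.
  At 39: go left to 19.
    At 19: go left to 26.
      At 26: no left child.
      Visit 26.
      At 26: go right to 31.
        31 is a leaf — visit 31.
    Visit 19.
    At 19: go right to 34.
      At 34: go left to 9.
        9 is a leaf — visit 9.
      Visit 34.
      At 34: go right to 17.
        17 is a leaf — visit 17.
  Visit 39.
  At 39: no right child.
Full in-order sequence: 38, 11, 36, 37, 30, 7, 15, 26, 31, 19, 9, 34, 17, 39.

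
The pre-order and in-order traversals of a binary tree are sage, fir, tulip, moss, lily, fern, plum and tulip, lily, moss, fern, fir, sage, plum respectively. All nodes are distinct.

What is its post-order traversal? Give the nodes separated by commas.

lily, fern, moss, tulip, fir, plum, sage

The first element of pre-order is the root; it splits in-order into left and right subtrees.
Root sage: left subtree has 5 nodes {tulip, lily, moss, fern, fir}, right has 1 {plum}.
  Root fir: left subtree has 4 nodes {tulip, lily, moss, fern}, right has 0 { }.
    Root tulip: left subtree has 0 nodes { }, right has 3 {lily, moss, fern}.
      Root moss: left subtree has 1 node {lily}, right has 1 {fern}.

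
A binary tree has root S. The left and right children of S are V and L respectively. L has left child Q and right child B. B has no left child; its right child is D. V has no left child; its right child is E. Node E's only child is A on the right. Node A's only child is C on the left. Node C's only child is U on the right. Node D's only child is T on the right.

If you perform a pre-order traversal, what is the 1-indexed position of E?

3

Pre-order visits the node, then its left subtree, then its right subtree.
Visit S.
At S: go left to V.
  Visit V.
  At V: no left child.
  At V: go right to E.
    Visit E.
    At E: no left child.
    At E: go right to A.
      Visit A.
      At A: go left to C.
        Visit C.
        At C: no left child.
        At C: go right to U.
          U is a leaf — visit U.
      At A: no right child.
At S: go right to L.
  Visit L.
  At L: go left to Q.
    Q is a leaf — visit Q.
  At L: go right to B.
    Visit B.
    At B: no left child.
    At B: go right to D.
      Visit D.
      At D: no left child.
      At D: go right to T.
        T is a leaf — visit T.
Full pre-order sequence: S, V, E, A, C, U, L, Q, B, D, T.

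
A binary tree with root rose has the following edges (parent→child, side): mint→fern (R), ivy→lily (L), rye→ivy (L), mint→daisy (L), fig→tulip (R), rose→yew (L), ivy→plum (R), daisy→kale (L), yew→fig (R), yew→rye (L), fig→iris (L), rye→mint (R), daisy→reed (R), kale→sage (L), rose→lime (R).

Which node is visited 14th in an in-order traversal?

In-order visits the left subtree, then the node, then the right subtree.
At rose: go left to yew.
  At yew: go left to rye.
    At rye: go left to ivy.
      At ivy: go left to lily.
        lily is a leaf — visit lily.
      Visit ivy.
      At ivy: go right to plum.
        plum is a leaf — visit plum.
    Visit rye.
    At rye: go right to mint.
      At mint: go left to daisy.
        At daisy: go left to kale.
          At kale: go left to sage.
            sage is a leaf — visit sage.
          Visit kale.
          At kale: no right child.
        Visit daisy.
        At daisy: go right to reed.
          reed is a leaf — visit reed.
      Visit mint.
      At mint: go right to fern.
        fern is a leaf — visit fern.
  Visit yew.
  At yew: go right to fig.
    At fig: go left to iris.
      iris is a leaf — visit iris.
    Visit fig.
    At fig: go right to tulip.
      tulip is a leaf — visit tulip.
Visit rose.
At rose: go right to lime.
  lime is a leaf — visit lime.
Full in-order sequence: lily, ivy, plum, rye, sage, kale, daisy, reed, mint, fern, yew, iris, fig, tulip, rose, lime.

tulip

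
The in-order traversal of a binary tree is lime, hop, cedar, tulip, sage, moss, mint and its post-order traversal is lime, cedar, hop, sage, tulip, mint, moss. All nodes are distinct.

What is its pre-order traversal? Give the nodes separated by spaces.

The last element of post-order is the root; it splits in-order into left and right subtrees.
Root moss: left subtree has 5 nodes {lime, hop, cedar, tulip, sage}, right has 1 {mint}.
  Root tulip: left subtree has 3 nodes {lime, hop, cedar}, right has 1 {sage}.
    Root hop: left subtree has 1 node {lime}, right has 1 {cedar}.

moss tulip hop lime cedar sage mint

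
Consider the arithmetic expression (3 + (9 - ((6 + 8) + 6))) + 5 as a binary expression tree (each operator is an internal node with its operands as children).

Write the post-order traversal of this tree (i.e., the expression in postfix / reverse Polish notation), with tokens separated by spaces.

3 9 6 8 + 6 + - + 5 +

Post-order on an expression tree gives postfix notation: for each operator, emit left operand, right operand, then the operator.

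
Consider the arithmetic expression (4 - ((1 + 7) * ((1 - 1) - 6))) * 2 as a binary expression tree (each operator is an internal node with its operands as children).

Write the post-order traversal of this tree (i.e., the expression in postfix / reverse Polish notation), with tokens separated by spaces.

4 1 7 + 1 1 - 6 - * - 2 *

Post-order on an expression tree gives postfix notation: for each operator, emit left operand, right operand, then the operator.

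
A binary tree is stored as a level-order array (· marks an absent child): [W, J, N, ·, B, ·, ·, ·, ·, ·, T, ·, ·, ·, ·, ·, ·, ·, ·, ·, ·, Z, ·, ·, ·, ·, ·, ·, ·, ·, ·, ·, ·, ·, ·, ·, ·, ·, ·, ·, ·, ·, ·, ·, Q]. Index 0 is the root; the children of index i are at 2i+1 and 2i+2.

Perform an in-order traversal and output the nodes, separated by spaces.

J B Z Q T W N

In-order visits the left subtree, then the node, then the right subtree.
At W: go left to J.
  At J: no left child.
  Visit J.
  At J: go right to B.
    At B: no left child.
    Visit B.
    At B: go right to T.
      At T: go left to Z.
        At Z: no left child.
        Visit Z.
        At Z: go right to Q.
          Q is a leaf — visit Q.
      Visit T.
      At T: no right child.
Visit W.
At W: go right to N.
  N is a leaf — visit N.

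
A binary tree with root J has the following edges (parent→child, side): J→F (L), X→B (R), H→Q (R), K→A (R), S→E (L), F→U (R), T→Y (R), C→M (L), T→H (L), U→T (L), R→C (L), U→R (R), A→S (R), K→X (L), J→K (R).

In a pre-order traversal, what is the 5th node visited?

H

Pre-order visits the node, then its left subtree, then its right subtree.
Visit J.
At J: go left to F.
  Visit F.
  At F: no left child.
  At F: go right to U.
    Visit U.
    At U: go left to T.
      Visit T.
      At T: go left to H.
        Visit H.
        At H: no left child.
        At H: go right to Q.
          Q is a leaf — visit Q.
      At T: go right to Y.
        Y is a leaf — visit Y.
    At U: go right to R.
      Visit R.
      At R: go left to C.
        Visit C.
        At C: go left to M.
          M is a leaf — visit M.
        At C: no right child.
      At R: no right child.
At J: go right to K.
  Visit K.
  At K: go left to X.
    Visit X.
    At X: no left child.
    At X: go right to B.
      B is a leaf — visit B.
  At K: go right to A.
    Visit A.
    At A: no left child.
    At A: go right to S.
      Visit S.
      At S: go left to E.
        E is a leaf — visit E.
      At S: no right child.
Full pre-order sequence: J, F, U, T, H, Q, Y, R, C, M, K, X, B, A, S, E.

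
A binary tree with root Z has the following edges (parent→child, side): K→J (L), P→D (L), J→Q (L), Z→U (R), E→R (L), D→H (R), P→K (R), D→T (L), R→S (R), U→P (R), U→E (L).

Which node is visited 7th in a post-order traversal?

Q

Post-order visits the left subtree, then the right subtree, then the node.
At Z: no left child.
At Z: go right to U.
  At U: go left to E.
    At E: go left to R.
      At R: no left child.
      At R: go right to S.
        S is a leaf — visit S.
      Visit R.
    At E: no right child.
    Visit E.
  At U: go right to P.
    At P: go left to D.
      At D: go left to T.
        T is a leaf — visit T.
      At D: go right to H.
        H is a leaf — visit H.
      Visit D.
    At P: go right to K.
      At K: go left to J.
        At J: go left to Q.
          Q is a leaf — visit Q.
        At J: no right child.
        Visit J.
      At K: no right child.
      Visit K.
    Visit P.
  Visit U.
Visit Z.
Full post-order sequence: S, R, E, T, H, D, Q, J, K, P, U, Z.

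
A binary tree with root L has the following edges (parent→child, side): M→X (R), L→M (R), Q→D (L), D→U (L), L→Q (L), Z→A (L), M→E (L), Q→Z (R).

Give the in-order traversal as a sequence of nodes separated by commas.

In-order visits the left subtree, then the node, then the right subtree.
At L: go left to Q.
  At Q: go left to D.
    At D: go left to U.
      U is a leaf — visit U.
    Visit D.
    At D: no right child.
  Visit Q.
  At Q: go right to Z.
    At Z: go left to A.
      A is a leaf — visit A.
    Visit Z.
    At Z: no right child.
Visit L.
At L: go right to M.
  At M: go left to E.
    E is a leaf — visit E.
  Visit M.
  At M: go right to X.
    X is a leaf — visit X.

U, D, Q, A, Z, L, E, M, X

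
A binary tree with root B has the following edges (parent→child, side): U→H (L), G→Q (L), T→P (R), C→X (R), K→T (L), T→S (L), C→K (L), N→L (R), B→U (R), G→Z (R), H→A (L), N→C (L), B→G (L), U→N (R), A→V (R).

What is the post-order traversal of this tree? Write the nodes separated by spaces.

Post-order visits the left subtree, then the right subtree, then the node.
At B: go left to G.
  At G: go left to Q.
    Q is a leaf — visit Q.
  At G: go right to Z.
    Z is a leaf — visit Z.
  Visit G.
At B: go right to U.
  At U: go left to H.
    At H: go left to A.
      At A: no left child.
      At A: go right to V.
        V is a leaf — visit V.
      Visit A.
    At H: no right child.
    Visit H.
  At U: go right to N.
    At N: go left to C.
      At C: go left to K.
        At K: go left to T.
          At T: go left to S.
            S is a leaf — visit S.
          At T: go right to P.
            P is a leaf — visit P.
          Visit T.
        At K: no right child.
        Visit K.
      At C: go right to X.
        X is a leaf — visit X.
      Visit C.
    At N: go right to L.
      L is a leaf — visit L.
    Visit N.
  Visit U.
Visit B.

Q Z G V A H S P T K X C L N U B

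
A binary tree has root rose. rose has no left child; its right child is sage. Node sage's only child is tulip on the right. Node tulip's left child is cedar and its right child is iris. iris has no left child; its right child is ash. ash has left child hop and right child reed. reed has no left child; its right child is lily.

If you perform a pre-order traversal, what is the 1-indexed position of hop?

Pre-order visits the node, then its left subtree, then its right subtree.
Visit rose.
At rose: no left child.
At rose: go right to sage.
  Visit sage.
  At sage: no left child.
  At sage: go right to tulip.
    Visit tulip.
    At tulip: go left to cedar.
      cedar is a leaf — visit cedar.
    At tulip: go right to iris.
      Visit iris.
      At iris: no left child.
      At iris: go right to ash.
        Visit ash.
        At ash: go left to hop.
          hop is a leaf — visit hop.
        At ash: go right to reed.
          Visit reed.
          At reed: no left child.
          At reed: go right to lily.
            lily is a leaf — visit lily.
Full pre-order sequence: rose, sage, tulip, cedar, iris, ash, hop, reed, lily.

7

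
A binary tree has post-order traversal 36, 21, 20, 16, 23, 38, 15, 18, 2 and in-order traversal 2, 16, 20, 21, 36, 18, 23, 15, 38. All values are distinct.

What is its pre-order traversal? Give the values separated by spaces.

The last element of post-order is the root; it splits in-order into left and right subtrees.
Root 2: left subtree has 0 nodes { }, right has 8 {16, 20, 21, 36, 18, 23, 15, 38}.
  Root 18: left subtree has 4 nodes {16, 20, 21, 36}, right has 3 {23, 15, 38}.
    Root 16: left subtree has 0 nodes { }, right has 3 {20, 21, 36}.
      Root 20: left subtree has 0 nodes { }, right has 2 {21, 36}.
        Root 21: left subtree has 0 nodes { }, right has 1 {36}.
    Root 15: left subtree has 1 node {23}, right has 1 {38}.

2 18 16 20 21 36 15 23 38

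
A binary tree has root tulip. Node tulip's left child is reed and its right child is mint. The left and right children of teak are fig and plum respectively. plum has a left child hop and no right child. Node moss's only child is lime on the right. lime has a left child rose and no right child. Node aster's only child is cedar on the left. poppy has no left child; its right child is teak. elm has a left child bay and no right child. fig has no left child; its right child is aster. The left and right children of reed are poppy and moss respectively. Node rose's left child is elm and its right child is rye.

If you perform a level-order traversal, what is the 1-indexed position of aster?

Level-order visits nodes level by level from the root, left to right within each level.
Level 0: tulip
Level 1: reed, mint
Level 2: poppy, moss
Level 3: teak, lime
Level 4: fig, plum, rose
Level 5: aster, hop, elm, rye
Level 6: cedar, bay
Full level-order sequence: tulip, reed, mint, poppy, moss, teak, lime, fig, plum, rose, aster, hop, elm, rye, cedar, bay.

11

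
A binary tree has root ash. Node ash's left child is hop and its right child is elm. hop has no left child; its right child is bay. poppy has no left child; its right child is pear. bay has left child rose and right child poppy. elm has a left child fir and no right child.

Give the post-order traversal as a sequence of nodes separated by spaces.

rose pear poppy bay hop fir elm ash

Post-order visits the left subtree, then the right subtree, then the node.
At ash: go left to hop.
  At hop: no left child.
  At hop: go right to bay.
    At bay: go left to rose.
      rose is a leaf — visit rose.
    At bay: go right to poppy.
      At poppy: no left child.
      At poppy: go right to pear.
        pear is a leaf — visit pear.
      Visit poppy.
    Visit bay.
  Visit hop.
At ash: go right to elm.
  At elm: go left to fir.
    fir is a leaf — visit fir.
  At elm: no right child.
  Visit elm.
Visit ash.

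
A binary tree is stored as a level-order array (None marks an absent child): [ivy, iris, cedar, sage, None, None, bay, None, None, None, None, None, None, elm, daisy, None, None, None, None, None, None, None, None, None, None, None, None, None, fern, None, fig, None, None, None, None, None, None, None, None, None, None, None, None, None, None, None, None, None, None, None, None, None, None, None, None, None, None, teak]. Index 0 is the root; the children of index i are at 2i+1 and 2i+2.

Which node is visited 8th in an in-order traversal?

In-order visits the left subtree, then the node, then the right subtree.
At ivy: go left to iris.
  At iris: go left to sage.
    sage is a leaf — visit sage.
  Visit iris.
  At iris: no right child.
Visit ivy.
At ivy: go right to cedar.
  At cedar: no left child.
  Visit cedar.
  At cedar: go right to bay.
    At bay: go left to elm.
      At elm: no left child.
      Visit elm.
      At elm: go right to fern.
        At fern: go left to teak.
          teak is a leaf — visit teak.
        Visit fern.
        At fern: no right child.
    Visit bay.
    At bay: go right to daisy.
      At daisy: no left child.
      Visit daisy.
      At daisy: go right to fig.
        fig is a leaf — visit fig.
Full in-order sequence: sage, iris, ivy, cedar, elm, teak, fern, bay, daisy, fig.

bay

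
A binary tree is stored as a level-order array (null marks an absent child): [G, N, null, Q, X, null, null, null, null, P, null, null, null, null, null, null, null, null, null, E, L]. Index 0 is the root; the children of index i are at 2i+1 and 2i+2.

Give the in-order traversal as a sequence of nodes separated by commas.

Q, N, E, P, L, X, G

In-order visits the left subtree, then the node, then the right subtree.
At G: go left to N.
  At N: go left to Q.
    Q is a leaf — visit Q.
  Visit N.
  At N: go right to X.
    At X: go left to P.
      At P: go left to E.
        E is a leaf — visit E.
      Visit P.
      At P: go right to L.
        L is a leaf — visit L.
    Visit X.
    At X: no right child.
Visit G.
At G: no right child.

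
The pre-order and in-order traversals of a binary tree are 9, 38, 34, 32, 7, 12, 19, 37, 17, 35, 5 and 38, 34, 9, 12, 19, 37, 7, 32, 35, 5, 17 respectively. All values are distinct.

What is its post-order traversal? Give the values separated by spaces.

34 38 37 19 12 7 5 35 17 32 9

The first element of pre-order is the root; it splits in-order into left and right subtrees.
Root 9: left subtree has 2 nodes {38, 34}, right has 8 {12, 19, 37, 7, 32, 35, 5, 17}.
  Root 38: left subtree has 0 nodes { }, right has 1 {34}.
  Root 32: left subtree has 4 nodes {12, 19, 37, 7}, right has 3 {35, 5, 17}.
    Root 7: left subtree has 3 nodes {12, 19, 37}, right has 0 { }.
      Root 12: left subtree has 0 nodes { }, right has 2 {19, 37}.
        Root 19: left subtree has 0 nodes { }, right has 1 {37}.
    Root 17: left subtree has 2 nodes {35, 5}, right has 0 { }.
      Root 35: left subtree has 0 nodes { }, right has 1 {5}.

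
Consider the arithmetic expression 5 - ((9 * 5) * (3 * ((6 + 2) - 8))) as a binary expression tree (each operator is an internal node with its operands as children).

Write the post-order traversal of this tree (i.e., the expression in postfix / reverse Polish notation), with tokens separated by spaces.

Post-order on an expression tree gives postfix notation: for each operator, emit left operand, right operand, then the operator.

5 9 5 * 3 6 2 + 8 - * * -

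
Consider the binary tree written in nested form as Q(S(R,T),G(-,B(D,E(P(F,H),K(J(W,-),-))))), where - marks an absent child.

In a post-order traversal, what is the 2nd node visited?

T

Post-order visits the left subtree, then the right subtree, then the node.
At Q: go left to S.
  At S: go left to R.
    R is a leaf — visit R.
  At S: go right to T.
    T is a leaf — visit T.
  Visit S.
At Q: go right to G.
  At G: no left child.
  At G: go right to B.
    At B: go left to D.
      D is a leaf — visit D.
    At B: go right to E.
      At E: go left to P.
        At P: go left to F.
          F is a leaf — visit F.
        At P: go right to H.
          H is a leaf — visit H.
        Visit P.
      At E: go right to K.
        At K: go left to J.
          At J: go left to W.
            W is a leaf — visit W.
          At J: no right child.
          Visit J.
        At K: no right child.
        Visit K.
      Visit E.
    Visit B.
  Visit G.
Visit Q.
Full post-order sequence: R, T, S, D, F, H, P, W, J, K, E, B, G, Q.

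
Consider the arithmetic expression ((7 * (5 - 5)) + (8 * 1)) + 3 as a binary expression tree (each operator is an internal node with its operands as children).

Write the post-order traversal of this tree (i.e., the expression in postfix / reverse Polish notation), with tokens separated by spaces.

7 5 5 - * 8 1 * + 3 +

Post-order on an expression tree gives postfix notation: for each operator, emit left operand, right operand, then the operator.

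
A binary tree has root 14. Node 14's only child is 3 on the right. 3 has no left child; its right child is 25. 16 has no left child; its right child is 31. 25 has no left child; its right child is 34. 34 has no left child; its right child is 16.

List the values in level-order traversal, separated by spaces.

14 3 25 34 16 31

Level-order visits nodes level by level from the root, left to right within each level.
Level 0: 14
Level 1: 3
Level 2: 25
Level 3: 34
Level 4: 16
Level 5: 31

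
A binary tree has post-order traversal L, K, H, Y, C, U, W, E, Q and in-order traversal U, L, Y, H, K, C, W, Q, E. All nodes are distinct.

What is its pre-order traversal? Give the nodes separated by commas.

The last element of post-order is the root; it splits in-order into left and right subtrees.
Root Q: left subtree has 7 nodes {U, L, Y, H, K, C, W}, right has 1 {E}.
  Root W: left subtree has 6 nodes {U, L, Y, H, K, C}, right has 0 { }.
    Root U: left subtree has 0 nodes { }, right has 5 {L, Y, H, K, C}.
      Root C: left subtree has 4 nodes {L, Y, H, K}, right has 0 { }.
        Root Y: left subtree has 1 node {L}, right has 2 {H, K}.
          Root H: left subtree has 0 nodes { }, right has 1 {K}.

Q, W, U, C, Y, L, H, K, E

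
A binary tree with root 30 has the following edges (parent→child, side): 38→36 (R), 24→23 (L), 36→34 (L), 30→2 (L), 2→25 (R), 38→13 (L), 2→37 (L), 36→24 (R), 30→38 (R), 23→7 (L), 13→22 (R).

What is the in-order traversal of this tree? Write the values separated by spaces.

37 2 25 30 13 22 38 34 36 7 23 24

In-order visits the left subtree, then the node, then the right subtree.
At 30: go left to 2.
  At 2: go left to 37.
    37 is a leaf — visit 37.
  Visit 2.
  At 2: go right to 25.
    25 is a leaf — visit 25.
Visit 30.
At 30: go right to 38.
  At 38: go left to 13.
    At 13: no left child.
    Visit 13.
    At 13: go right to 22.
      22 is a leaf — visit 22.
  Visit 38.
  At 38: go right to 36.
    At 36: go left to 34.
      34 is a leaf — visit 34.
    Visit 36.
    At 36: go right to 24.
      At 24: go left to 23.
        At 23: go left to 7.
          7 is a leaf — visit 7.
        Visit 23.
        At 23: no right child.
      Visit 24.
      At 24: no right child.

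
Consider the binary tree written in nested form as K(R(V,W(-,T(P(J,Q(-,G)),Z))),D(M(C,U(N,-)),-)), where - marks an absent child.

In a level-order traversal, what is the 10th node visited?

Level-order visits nodes level by level from the root, left to right within each level.
Level 0: K
Level 1: R, D
Level 2: V, W, M
Level 3: T, C, U
Level 4: P, Z, N
Level 5: J, Q
Level 6: G
Full level-order sequence: K, R, D, V, W, M, T, C, U, P, Z, N, J, Q, G.

P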